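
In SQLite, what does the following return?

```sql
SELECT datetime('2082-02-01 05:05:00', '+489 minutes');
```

2082-02-01 13:14:00

489 minutes = 8h 9m; +489 minutes from 2082-02-01 05:05:00 is 2082-02-01 13:14:00.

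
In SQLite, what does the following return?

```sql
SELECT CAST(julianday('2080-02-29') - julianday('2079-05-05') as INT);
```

26 days remain in May 2079 after the 5th (31 − 5).
Full months from June 2079 through January 2080 contribute their day counts.
Then 29 days into February 2080.
Total: 26 + 30 + 31 + 31 + 30 + 31 + 30 + 31 + 31 + 29 = 300.

300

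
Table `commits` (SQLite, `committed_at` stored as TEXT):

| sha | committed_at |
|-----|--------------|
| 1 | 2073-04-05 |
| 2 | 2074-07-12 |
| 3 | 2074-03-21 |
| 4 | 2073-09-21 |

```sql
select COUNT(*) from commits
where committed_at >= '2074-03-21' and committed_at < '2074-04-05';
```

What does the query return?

Rows in [2074-03-21, 2074-04-05): 2074-03-21 → 1 row.

1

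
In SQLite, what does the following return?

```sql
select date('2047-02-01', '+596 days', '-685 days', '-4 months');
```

2046-07-04

Applying '+596 days' to 2047-02-01: counting 596 days forward gives 2048-09-19.
Applying '-685 days' to 2048-09-19: counting 685 days back gives 2046-11-04.
Adding -4 months to 2046-11-04 gives 2046-07-04.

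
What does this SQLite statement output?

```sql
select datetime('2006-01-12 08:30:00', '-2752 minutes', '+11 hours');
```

2006-01-10 21:38:00

2752 minutes = 45h 52m; -2752 minutes from 2006-01-12 08:30:00 is 2006-01-10 10:38:00 (crosses midnight).
+11 hours from 2006-01-10 10:38:00 is 2006-01-10 21:38:00.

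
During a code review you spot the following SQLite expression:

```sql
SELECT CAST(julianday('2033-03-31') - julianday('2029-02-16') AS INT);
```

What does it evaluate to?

1504

12 days remain in February 2029 after the 16th (28 − 16).
Full months from March 2029 through February 2033 contribute their day counts.
Then 31 days into March 2033.
Total: 12 + 31 + 30 + 31 + 30 + 31 + 31 + 30 + 31 + 30 + 31 + 31 + 28 + 31 + 30 + 31 + 30 + 31 + 31 + 30 + 31 + 30 + 31 + 31 + 28 + 31 + 30 + 31 + 30 + 31 + 31 + 30 + 31 + 30 + 31 + 31 + 29 + 31 + 30 + 31 + 30 + 31 + 31 + 30 + 31 + 30 + 31 + 31 + 28 + 31 = 1504.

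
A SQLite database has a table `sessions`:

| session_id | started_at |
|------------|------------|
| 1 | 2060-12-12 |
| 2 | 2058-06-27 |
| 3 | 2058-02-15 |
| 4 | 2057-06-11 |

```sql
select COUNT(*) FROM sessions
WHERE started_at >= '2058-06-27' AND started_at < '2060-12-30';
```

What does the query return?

2

Rows in [2058-06-27, 2060-12-30): 2060-12-12, 2058-06-27 → 2 rows.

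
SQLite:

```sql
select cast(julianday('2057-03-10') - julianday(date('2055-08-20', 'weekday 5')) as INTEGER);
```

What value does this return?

`weekday 5` advances to the next Friday; 2055-08-20 is already a Friday, so it stays at 2055-08-20.
11 days remain in August 2055 after the 20th (31 − 20).
Full months from September 2055 through February 2057 contribute their day counts.
Then 10 days into March 2057.
Total: 11 + 30 + 31 + 30 + 31 + 31 + 29 + 31 + 30 + 31 + 30 + 31 + 31 + 30 + 31 + 30 + 31 + 31 + 28 + 10 = 568.

568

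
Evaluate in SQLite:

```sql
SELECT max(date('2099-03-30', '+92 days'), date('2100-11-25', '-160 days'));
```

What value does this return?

date('2099-03-30', '+92 days') → 2099-06-30.
date('2100-11-25', '-160 days') → 2100-06-18.
Later of the two is 2100-06-18.

2100-06-18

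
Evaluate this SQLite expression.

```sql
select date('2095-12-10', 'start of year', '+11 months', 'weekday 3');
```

2095-12-07

`start of year` rewinds 2095-12-10 to 2095-01-01.
Adding +11 months to 2095-01-01 gives 2095-12-01.
`weekday 3` advances to the next Wednesday; 2095-12-01 is a Thursday, so it moves forward to 2095-12-07.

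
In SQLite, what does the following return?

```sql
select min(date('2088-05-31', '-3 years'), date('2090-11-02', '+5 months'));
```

2085-05-31

date('2088-05-31', '-3 years') → 2085-05-31.
date('2090-11-02', '+5 months') → 2091-04-02.
Earlier of the two is 2085-05-31.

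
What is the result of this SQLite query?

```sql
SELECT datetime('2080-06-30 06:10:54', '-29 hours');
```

-29 hours from 2080-06-30 06:10:54 is 2080-06-29 01:10:54 (crosses midnight).

2080-06-29 01:10:54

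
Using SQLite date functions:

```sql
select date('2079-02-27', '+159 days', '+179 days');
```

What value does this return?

Applying '+159 days' to 2079-02-27: counting 159 days forward gives 2079-08-05.
Applying '+179 days' to 2079-08-05: counting 179 days forward gives 2080-01-31.

2080-01-31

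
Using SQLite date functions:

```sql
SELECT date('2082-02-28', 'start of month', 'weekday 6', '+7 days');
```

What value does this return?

`start of month` rewinds 2082-02-28 to 2082-02-01.
`weekday 6` advances to the next Saturday; 2082-02-01 is a Sunday, so it moves forward to 2082-02-07.
Advancing 7 more days within February lands on 2082-02-14.

2082-02-14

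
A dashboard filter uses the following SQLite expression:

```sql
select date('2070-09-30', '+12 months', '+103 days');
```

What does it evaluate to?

2072-01-11

Adding +12 months to 2070-09-30 gives 2071-09-30.
Applying '+103 days' to 2071-09-30: counting 103 days forward gives 2072-01-11.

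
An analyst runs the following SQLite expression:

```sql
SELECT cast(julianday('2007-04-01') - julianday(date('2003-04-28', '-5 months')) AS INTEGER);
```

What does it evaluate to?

1585

Adding -5 months to 2003-04-28 gives 2002-11-28.
2 days remain in November 2002 after the 28th (30 − 28).
Full months from December 2002 through March 2007 contribute their day counts.
Then 1 day into April 2007.
Total: 2 + 31 + 31 + 28 + 31 + 30 + 31 + 30 + 31 + 31 + 30 + 31 + 30 + 31 + 31 + 29 + 31 + 30 + 31 + 30 + 31 + 31 + 30 + 31 + 30 + 31 + 31 + 28 + 31 + 30 + 31 + 30 + 31 + 31 + 30 + 31 + 30 + 31 + 31 + 28 + 31 + 30 + 31 + 30 + 31 + 31 + 30 + 31 + 30 + 31 + 31 + 28 + 31 + 1 = 1585.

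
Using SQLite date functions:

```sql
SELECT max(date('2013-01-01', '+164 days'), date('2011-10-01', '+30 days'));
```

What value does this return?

2013-06-14

date('2013-01-01', '+164 days') → 2013-06-14.
date('2011-10-01', '+30 days') → 2011-10-31.
Later of the two is 2013-06-14.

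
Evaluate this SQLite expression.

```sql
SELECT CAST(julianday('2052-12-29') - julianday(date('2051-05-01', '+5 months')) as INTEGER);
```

Adding +5 months to 2051-05-01 gives 2051-10-01.
30 days remain in October 2051 after the 1st (31 − 1).
Full months from November 2051 through November 2052 contribute their day counts.
Then 29 days into December 2052.
Total: 30 + 30 + 31 + 31 + 29 + 31 + 30 + 31 + 30 + 31 + 31 + 30 + 31 + 30 + 29 = 455.

455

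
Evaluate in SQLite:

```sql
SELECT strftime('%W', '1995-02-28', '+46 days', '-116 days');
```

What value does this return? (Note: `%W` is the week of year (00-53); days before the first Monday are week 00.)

51

First apply '+46 days', '-116 days': 1995-02-28 → 1994-12-20.
1994-12-20 is a Tuesday. SQLite's %W counts Mondays since the year started; the result is 51.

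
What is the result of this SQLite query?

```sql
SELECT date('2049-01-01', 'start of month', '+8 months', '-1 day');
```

`start of month` rewinds 2049-01-01 to 2049-01-01.
Adding +8 months to 2049-01-01 gives 2049-09-01.
Going back 1 day from 2049-09-01 reaches 2049-08-31 (last day of August, 31 days).

2049-08-31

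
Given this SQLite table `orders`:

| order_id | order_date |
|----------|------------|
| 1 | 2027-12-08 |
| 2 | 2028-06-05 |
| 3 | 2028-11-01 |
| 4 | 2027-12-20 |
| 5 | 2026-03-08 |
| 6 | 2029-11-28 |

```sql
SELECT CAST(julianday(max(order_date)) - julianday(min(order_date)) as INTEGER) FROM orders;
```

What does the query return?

MIN = 2026-03-08, MAX = 2029-11-28.
23 days remain in March 2026 after the 8th (31 − 8).
Full months from April 2026 through October 2029 contribute their day counts.
Then 28 days into November 2029.
Total: 23 + 30 + 31 + 30 + 31 + 31 + 30 + 31 + 30 + 31 + 31 + 28 + 31 + 30 + 31 + 30 + 31 + 31 + 30 + 31 + 30 + 31 + 31 + 29 + 31 + 30 + 31 + 30 + 31 + 31 + 30 + 31 + 30 + 31 + 31 + 28 + 31 + 30 + 31 + 30 + 31 + 31 + 30 + 31 + 28 = 1361.

1361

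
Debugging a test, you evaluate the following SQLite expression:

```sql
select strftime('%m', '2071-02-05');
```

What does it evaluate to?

`%m` extracts the 2-digit month (01-12): 02.

02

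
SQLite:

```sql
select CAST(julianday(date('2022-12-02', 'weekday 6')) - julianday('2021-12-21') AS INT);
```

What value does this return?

347

`weekday 6` advances to the next Saturday; 2022-12-02 is a Friday, so it moves forward to 2022-12-03.
10 days remain in December 2021 after the 21st (31 − 21).
Full months from January 2022 through November 2022 contribute their day counts.
Then 3 days into December 2022.
Total: 10 + 31 + 28 + 31 + 30 + 31 + 30 + 31 + 31 + 30 + 31 + 30 + 3 = 347.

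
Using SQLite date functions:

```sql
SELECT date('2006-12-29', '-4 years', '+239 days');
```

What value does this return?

2003-08-25

Adding -4 years to 2006-12-29 gives 2002-12-29.
Applying '+239 days' to 2002-12-29: counting 239 days forward gives 2003-08-25.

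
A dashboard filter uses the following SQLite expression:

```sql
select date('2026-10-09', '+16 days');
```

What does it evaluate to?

Advancing 16 more days within October lands on 2026-10-25.

2026-10-25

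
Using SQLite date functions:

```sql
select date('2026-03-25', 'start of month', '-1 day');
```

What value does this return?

2026-02-28

`start of month` rewinds 2026-03-25 to 2026-03-01.
Going back 1 day from 2026-03-01 reaches 2026-02-28 (last day of February, 28 days).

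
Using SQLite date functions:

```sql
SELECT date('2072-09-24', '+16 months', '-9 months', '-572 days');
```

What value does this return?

2071-09-30

Adding +16 months to 2072-09-24 gives 2074-01-24.
Adding -9 months to 2074-01-24 gives 2073-04-24.
Applying '-572 days' to 2073-04-24: counting 572 days back gives 2071-09-30.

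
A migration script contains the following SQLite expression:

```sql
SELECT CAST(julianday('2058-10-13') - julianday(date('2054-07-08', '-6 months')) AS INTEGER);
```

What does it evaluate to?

1739

Adding -6 months to 2054-07-08 gives 2054-01-08.
23 days remain in January 2054 after the 8th (31 − 8).
Full months from February 2054 through September 2058 contribute their day counts.
Then 13 days into October 2058.
Total: 23 + 28 + 31 + 30 + 31 + 30 + 31 + 31 + 30 + 31 + 30 + 31 + 31 + 28 + 31 + 30 + 31 + 30 + 31 + 31 + 30 + 31 + 30 + 31 + 31 + 29 + 31 + 30 + 31 + 30 + 31 + 31 + 30 + 31 + 30 + 31 + 31 + 28 + 31 + 30 + 31 + 30 + 31 + 31 + 30 + 31 + 30 + 31 + 31 + 28 + 31 + 30 + 31 + 30 + 31 + 31 + 30 + 13 = 1739.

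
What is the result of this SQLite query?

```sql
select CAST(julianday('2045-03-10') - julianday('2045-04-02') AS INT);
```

21 days remain in March 2045 after the 10th (31 − 10).
Then 2 days into April 2045.
Total: 21 + 2 = 23.
The subtraction is earlier − later, so the result is −23 → -23.

-23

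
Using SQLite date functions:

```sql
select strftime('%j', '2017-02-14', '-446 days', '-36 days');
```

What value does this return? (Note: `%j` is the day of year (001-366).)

First apply '-446 days', '-36 days': 2017-02-14 → 2015-10-21.
Day-of-year for 2015-10-21: days since 2015-01-01 inclusive = 294, zero-padded to 294.

294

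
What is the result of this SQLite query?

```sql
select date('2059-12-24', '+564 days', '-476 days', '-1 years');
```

Applying '+564 days' to 2059-12-24: counting 564 days forward gives 2061-07-10.
Applying '-476 days' to 2061-07-10: counting 476 days back gives 2060-03-21.
Adding -1 year to 2060-03-21 gives 2059-03-21.

2059-03-21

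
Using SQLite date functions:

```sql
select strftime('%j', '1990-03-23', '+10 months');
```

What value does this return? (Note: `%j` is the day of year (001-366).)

First apply '+10 months': 1990-03-23 → 1991-01-23.
Day-of-year for 1991-01-23: days since 1991-01-01 inclusive = 23, zero-padded to 023.

023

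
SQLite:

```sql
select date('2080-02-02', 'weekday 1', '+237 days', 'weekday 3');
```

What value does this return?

`weekday 1` advances to the next Monday; 2080-02-02 is a Friday, so it moves forward to 2080-02-05.
Applying '+237 days' to 2080-02-05: counting 237 days forward gives 2080-09-29.
`weekday 3` advances to the next Wednesday; 2080-09-29 is a Sunday, so it moves forward to 2080-10-02.

2080-10-02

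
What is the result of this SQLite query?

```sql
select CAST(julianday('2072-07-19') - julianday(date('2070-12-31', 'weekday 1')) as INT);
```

561

`weekday 1` advances to the next Monday; 2070-12-31 is a Wednesday, so it moves forward to 2071-01-05.
26 days remain in January 2071 after the 5th (31 − 5).
Full months from February 2071 through June 2072 contribute their day counts.
Then 19 days into July 2072.
Total: 26 + 28 + 31 + 30 + 31 + 30 + 31 + 31 + 30 + 31 + 30 + 31 + 31 + 29 + 31 + 30 + 31 + 30 + 19 = 561.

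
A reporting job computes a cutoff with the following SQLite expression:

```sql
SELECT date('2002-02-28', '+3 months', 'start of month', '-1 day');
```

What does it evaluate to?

Adding +3 months to 2002-02-28 gives 2002-05-28.
`start of month` rewinds 2002-05-28 to 2002-05-01.
Going back 1 day from 2002-05-01 reaches 2002-04-30 (last day of April, 30 days).

2002-04-30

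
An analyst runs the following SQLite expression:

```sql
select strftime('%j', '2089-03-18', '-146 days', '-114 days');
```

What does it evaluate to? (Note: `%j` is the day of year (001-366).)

First apply '-146 days', '-114 days': 2089-03-18 → 2088-07-01.
Day-of-year for 2088-07-01: days since 2088-01-01 inclusive = 183, zero-padded to 183.

183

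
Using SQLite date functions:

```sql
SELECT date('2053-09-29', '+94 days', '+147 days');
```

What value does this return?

Applying '+94 days' to 2053-09-29: counting 94 days forward gives 2054-01-01.
Applying '+147 days' to 2054-01-01: counting 147 days forward gives 2054-05-28.

2054-05-28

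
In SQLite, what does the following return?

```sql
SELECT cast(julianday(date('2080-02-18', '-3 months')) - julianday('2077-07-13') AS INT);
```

858

Adding -3 months to 2080-02-18 gives 2079-11-18.
18 days remain in July 2077 after the 13th (31 − 13).
Full months from August 2077 through October 2079 contribute their day counts.
Then 18 days into November 2079.
Total: 18 + 31 + 30 + 31 + 30 + 31 + 31 + 28 + 31 + 30 + 31 + 30 + 31 + 31 + 30 + 31 + 30 + 31 + 31 + 28 + 31 + 30 + 31 + 30 + 31 + 31 + 30 + 31 + 18 = 858.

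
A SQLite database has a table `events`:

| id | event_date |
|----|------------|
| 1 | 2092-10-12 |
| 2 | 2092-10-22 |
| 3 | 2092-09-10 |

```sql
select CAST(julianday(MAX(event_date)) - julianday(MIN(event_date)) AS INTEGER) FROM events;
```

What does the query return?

MIN = 2092-09-10, MAX = 2092-10-22.
20 days remain in September 2092 after the 10th (30 − 10).
Then 22 days into October 2092.
Total: 20 + 22 = 42.

42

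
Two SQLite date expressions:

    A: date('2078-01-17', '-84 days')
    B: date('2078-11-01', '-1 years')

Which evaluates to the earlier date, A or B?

A = 2077-10-25.
B = 2077-11-01.
A is earlier.

A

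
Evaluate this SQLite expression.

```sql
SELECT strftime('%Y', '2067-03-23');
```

2067

`%Y` extracts the 4-digit year: 2067.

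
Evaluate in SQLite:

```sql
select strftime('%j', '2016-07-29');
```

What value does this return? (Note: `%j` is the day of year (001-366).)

211

Day-of-year for 2016-07-29: days since 2016-01-01 inclusive = 211, zero-padded to 211.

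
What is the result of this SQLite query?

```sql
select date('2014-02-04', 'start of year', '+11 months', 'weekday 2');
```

`start of year` rewinds 2014-02-04 to 2014-01-01.
Adding +11 months to 2014-01-01 gives 2014-12-01.
`weekday 2` advances to the next Tuesday; 2014-12-01 is a Monday, so it moves forward to 2014-12-02.

2014-12-02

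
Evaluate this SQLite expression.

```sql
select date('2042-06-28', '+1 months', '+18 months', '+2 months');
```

Adding +1 month to 2042-06-28 gives 2042-07-28.
Adding +18 months to 2042-07-28 gives 2044-01-28.
Adding +2 months to 2044-01-28 gives 2044-03-28.

2044-03-28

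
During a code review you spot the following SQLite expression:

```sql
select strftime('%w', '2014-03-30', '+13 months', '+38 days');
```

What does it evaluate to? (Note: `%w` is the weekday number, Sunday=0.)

0

First apply '+13 months', '+38 days': 2014-03-30 → 2015-06-07.
2015-06-07 is a Sunday; with Sunday=0 that is 0.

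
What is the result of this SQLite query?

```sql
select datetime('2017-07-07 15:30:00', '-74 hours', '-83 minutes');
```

-74 hours from 2017-07-07 15:30:00 is 2017-07-04 13:30:00 (crosses midnight).
83 minutes = 1h 23m; -83 minutes from 2017-07-04 13:30:00 is 2017-07-04 12:07:00.

2017-07-04 12:07:00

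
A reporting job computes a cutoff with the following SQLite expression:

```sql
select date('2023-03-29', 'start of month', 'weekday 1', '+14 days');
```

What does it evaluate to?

2023-03-20

`start of month` rewinds 2023-03-29 to 2023-03-01.
`weekday 1` advances to the next Monday; 2023-03-01 is a Wednesday, so it moves forward to 2023-03-06.
Advancing 14 more days within March lands on 2023-03-20.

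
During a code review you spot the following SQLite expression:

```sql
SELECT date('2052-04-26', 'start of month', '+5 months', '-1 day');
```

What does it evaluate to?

`start of month` rewinds 2052-04-26 to 2052-04-01.
Adding +5 months to 2052-04-01 gives 2052-09-01.
Going back 1 day from 2052-09-01 reaches 2052-08-31 (last day of August, 31 days).

2052-08-31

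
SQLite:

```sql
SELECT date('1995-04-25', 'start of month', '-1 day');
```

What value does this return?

`start of month` rewinds 1995-04-25 to 1995-04-01.
Going back 1 day from 1995-04-01 reaches 1995-03-31 (last day of March, 31 days).

1995-03-31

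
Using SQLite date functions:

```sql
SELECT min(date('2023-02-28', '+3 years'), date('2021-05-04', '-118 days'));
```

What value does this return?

2021-01-06

date('2023-02-28', '+3 years') → 2026-02-28.
date('2021-05-04', '-118 days') → 2021-01-06.
Earlier of the two is 2021-01-06.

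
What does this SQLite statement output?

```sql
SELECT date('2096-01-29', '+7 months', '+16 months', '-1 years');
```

Adding +7 months to 2096-01-29 gives 2096-08-29.
Adding +16 months to 2096-08-29 gives 2097-12-29.
Adding -1 year to 2097-12-29 gives 2096-12-29.

2096-12-29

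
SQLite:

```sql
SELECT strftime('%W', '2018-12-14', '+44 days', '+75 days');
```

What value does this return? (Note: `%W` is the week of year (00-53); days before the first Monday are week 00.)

First apply '+44 days', '+75 days': 2018-12-14 → 2019-04-12.
2019-04-12 is a Friday. SQLite's %W counts Mondays since the year started; the result is 14.

14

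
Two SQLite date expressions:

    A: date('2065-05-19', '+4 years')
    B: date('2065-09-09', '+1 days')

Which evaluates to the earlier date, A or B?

A = 2069-05-19.
B = 2065-09-10.
B is earlier.

B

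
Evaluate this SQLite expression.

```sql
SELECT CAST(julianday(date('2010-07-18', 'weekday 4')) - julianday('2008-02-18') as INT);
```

`weekday 4` advances to the next Thursday; 2010-07-18 is a Sunday, so it moves forward to 2010-07-22.
11 days remain in February 2008 after the 18th (29 − 18).
Full months from March 2008 through June 2010 contribute their day counts.
Then 22 days into July 2010.
Total: 11 + 31 + 30 + 31 + 30 + 31 + 31 + 30 + 31 + 30 + 31 + 31 + 28 + 31 + 30 + 31 + 30 + 31 + 31 + 30 + 31 + 30 + 31 + 31 + 28 + 31 + 30 + 31 + 30 + 22 = 885.

885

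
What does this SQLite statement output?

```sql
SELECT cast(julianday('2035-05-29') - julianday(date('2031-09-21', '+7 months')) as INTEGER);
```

Adding +7 months to 2031-09-21 gives 2032-04-21.
9 days remain in April 2032 after the 21st (30 − 21).
Full months from May 2032 through April 2035 contribute their day counts.
Then 29 days into May 2035.
Total: 9 + 31 + 30 + 31 + 31 + 30 + 31 + 30 + 31 + 31 + 28 + 31 + 30 + 31 + 30 + 31 + 31 + 30 + 31 + 30 + 31 + 31 + 28 + 31 + 30 + 31 + 30 + 31 + 31 + 30 + 31 + 30 + 31 + 31 + 28 + 31 + 30 + 29 = 1133.

1133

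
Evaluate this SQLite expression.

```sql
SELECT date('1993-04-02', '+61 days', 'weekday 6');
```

Applying '+61 days' to 1993-04-02: counting 61 days forward gives 1993-06-02.
`weekday 6` advances to the next Saturday; 1993-06-02 is a Wednesday, so it moves forward to 1993-06-05.

1993-06-05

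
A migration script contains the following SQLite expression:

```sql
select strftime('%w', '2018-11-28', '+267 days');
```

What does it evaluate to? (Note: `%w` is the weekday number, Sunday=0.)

First apply '+267 days': 2018-11-28 → 2019-08-22.
2019-08-22 is a Thursday; with Sunday=0 that is 4.

4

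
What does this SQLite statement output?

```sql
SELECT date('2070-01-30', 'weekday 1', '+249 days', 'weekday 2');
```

2070-10-14

`weekday 1` advances to the next Monday; 2070-01-30 is a Thursday, so it moves forward to 2070-02-03.
Applying '+249 days' to 2070-02-03: counting 249 days forward gives 2070-10-10.
`weekday 2` advances to the next Tuesday; 2070-10-10 is a Friday, so it moves forward to 2070-10-14.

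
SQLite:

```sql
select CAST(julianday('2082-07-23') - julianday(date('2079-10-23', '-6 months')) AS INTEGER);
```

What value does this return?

1187

Adding -6 months to 2079-10-23 gives 2079-04-23.
7 days remain in April 2079 after the 23rd (30 − 23).
Full months from May 2079 through June 2082 contribute their day counts.
Then 23 days into July 2082.
Total: 7 + 31 + 30 + 31 + 31 + 30 + 31 + 30 + 31 + 31 + 29 + 31 + 30 + 31 + 30 + 31 + 31 + 30 + 31 + 30 + 31 + 31 + 28 + 31 + 30 + 31 + 30 + 31 + 31 + 30 + 31 + 30 + 31 + 31 + 28 + 31 + 30 + 31 + 30 + 23 = 1187.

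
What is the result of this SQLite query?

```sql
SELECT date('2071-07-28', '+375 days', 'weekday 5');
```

Applying '+375 days' to 2071-07-28: counting 375 days forward gives 2072-08-06.
`weekday 5` advances to the next Friday; 2072-08-06 is a Saturday, so it moves forward to 2072-08-12.

2072-08-12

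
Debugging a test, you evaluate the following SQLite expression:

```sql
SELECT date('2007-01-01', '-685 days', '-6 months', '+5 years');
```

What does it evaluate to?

Applying '-685 days' to 2007-01-01: counting 685 days back gives 2005-02-15.
Adding -6 months to 2005-02-15 gives 2004-08-15.
Adding +5 years to 2004-08-15 gives 2009-08-15.

2009-08-15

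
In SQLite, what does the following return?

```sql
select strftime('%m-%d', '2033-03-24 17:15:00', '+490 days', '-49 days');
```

First apply '+490 days', '-49 days': 2033-03-24 17:15:00 → 2034-06-08 17:15:00.
`%m-%d` extracts the month-day: 06-08.

06-08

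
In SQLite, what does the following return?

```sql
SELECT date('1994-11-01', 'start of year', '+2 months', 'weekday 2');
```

`start of year` rewinds 1994-11-01 to 1994-01-01.
Adding +2 months to 1994-01-01 gives 1994-03-01.
`weekday 2` advances to the next Tuesday; 1994-03-01 is already a Tuesday, so it stays at 1994-03-01.

1994-03-01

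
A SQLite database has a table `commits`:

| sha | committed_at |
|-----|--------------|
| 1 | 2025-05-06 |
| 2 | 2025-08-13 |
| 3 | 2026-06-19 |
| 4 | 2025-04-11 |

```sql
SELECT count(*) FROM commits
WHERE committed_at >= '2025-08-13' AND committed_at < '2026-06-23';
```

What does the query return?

Rows in [2025-08-13, 2026-06-23): 2025-08-13, 2026-06-19 → 2 rows.

2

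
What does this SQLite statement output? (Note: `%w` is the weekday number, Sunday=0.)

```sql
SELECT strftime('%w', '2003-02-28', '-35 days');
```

First apply '-35 days': 2003-02-28 → 2003-01-24.
2003-01-24 is a Friday; with Sunday=0 that is 5.

5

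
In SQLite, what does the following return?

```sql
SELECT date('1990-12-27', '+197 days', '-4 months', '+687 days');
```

Applying '+197 days' to 1990-12-27: counting 197 days forward gives 1991-07-12.
Adding -4 months to 1991-07-12 gives 1991-03-12.
Applying '+687 days' to 1991-03-12: counting 687 days forward gives 1993-01-27.

1993-01-27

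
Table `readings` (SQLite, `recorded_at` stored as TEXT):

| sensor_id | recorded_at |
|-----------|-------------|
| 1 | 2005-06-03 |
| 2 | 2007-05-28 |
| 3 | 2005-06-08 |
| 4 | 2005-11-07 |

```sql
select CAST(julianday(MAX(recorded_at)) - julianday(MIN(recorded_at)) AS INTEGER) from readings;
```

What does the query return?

MIN = 2005-06-03, MAX = 2007-05-28.
27 days remain in June 2005 after the 3rd (30 − 3).
Full months from July 2005 through April 2007 contribute their day counts.
Then 28 days into May 2007.
Total: 27 + 31 + 31 + 30 + 31 + 30 + 31 + 31 + 28 + 31 + 30 + 31 + 30 + 31 + 31 + 30 + 31 + 30 + 31 + 31 + 28 + 31 + 30 + 28 = 724.

724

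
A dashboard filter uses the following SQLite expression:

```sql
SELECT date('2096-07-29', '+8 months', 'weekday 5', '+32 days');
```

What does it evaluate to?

2097-04-30

Adding +8 months to 2096-07-29 gives 2097-03-29.
`weekday 5` advances to the next Friday; 2097-03-29 is already a Friday, so it stays at 2097-03-29.
March 2097 has 31 days; 2 remain after the 29th, so 3 days reach 2097-04-01.
Advancing 29 more days within April lands on 2097-04-30.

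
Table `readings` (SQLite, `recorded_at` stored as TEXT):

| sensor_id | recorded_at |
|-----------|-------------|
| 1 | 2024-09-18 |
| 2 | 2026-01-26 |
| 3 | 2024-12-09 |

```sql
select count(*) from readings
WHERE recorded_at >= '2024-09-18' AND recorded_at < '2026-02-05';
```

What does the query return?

Rows in [2024-09-18, 2026-02-05): 2024-09-18, 2026-01-26, 2024-12-09 → 3 rows.

3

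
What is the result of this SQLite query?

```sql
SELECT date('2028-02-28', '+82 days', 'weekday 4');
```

Applying '+82 days' to 2028-02-28: counting 82 days forward gives 2028-05-20.
`weekday 4` advances to the next Thursday; 2028-05-20 is a Saturday, so it moves forward to 2028-05-25.

2028-05-25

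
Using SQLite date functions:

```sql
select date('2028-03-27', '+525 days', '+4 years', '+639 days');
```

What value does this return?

2035-06-04

Applying '+525 days' to 2028-03-27: counting 525 days forward gives 2029-09-03.
Adding +4 years to 2029-09-03 gives 2033-09-03.
Applying '+639 days' to 2033-09-03: counting 639 days forward gives 2035-06-04.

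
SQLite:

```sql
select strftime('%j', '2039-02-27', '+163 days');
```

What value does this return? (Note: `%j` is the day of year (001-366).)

221

First apply '+163 days': 2039-02-27 → 2039-08-09.
Day-of-year for 2039-08-09: days since 2039-01-01 inclusive = 221, zero-padded to 221.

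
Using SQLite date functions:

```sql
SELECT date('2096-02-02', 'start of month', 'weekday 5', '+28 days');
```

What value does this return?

`start of month` rewinds 2096-02-02 to 2096-02-01.
`weekday 5` advances to the next Friday; 2096-02-01 is a Wednesday, so it moves forward to 2096-02-03.
February 2096 has 29 days; 26 remain after the 3rd, so 27 days reach 2096-03-01.
Advancing 1 more day within March lands on 2096-03-02.

2096-03-02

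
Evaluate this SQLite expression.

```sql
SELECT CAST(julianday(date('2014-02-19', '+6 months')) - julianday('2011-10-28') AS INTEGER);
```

1026

Adding +6 months to 2014-02-19 gives 2014-08-19.
3 days remain in October 2011 after the 28th (31 − 28).
Full months from November 2011 through July 2014 contribute their day counts.
Then 19 days into August 2014.
Total: 3 + 30 + 31 + 31 + 29 + 31 + 30 + 31 + 30 + 31 + 31 + 30 + 31 + 30 + 31 + 31 + 28 + 31 + 30 + 31 + 30 + 31 + 31 + 30 + 31 + 30 + 31 + 31 + 28 + 31 + 30 + 31 + 30 + 31 + 19 = 1026.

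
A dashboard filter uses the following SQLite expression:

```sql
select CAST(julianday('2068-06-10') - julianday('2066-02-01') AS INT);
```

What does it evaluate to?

860

27 days remain in February 2066 after the 1st (28 − 1).
Full months from March 2066 through May 2068 contribute their day counts.
Then 10 days into June 2068.
Total: 27 + 31 + 30 + 31 + 30 + 31 + 31 + 30 + 31 + 30 + 31 + 31 + 28 + 31 + 30 + 31 + 30 + 31 + 31 + 30 + 31 + 30 + 31 + 31 + 29 + 31 + 30 + 31 + 10 = 860.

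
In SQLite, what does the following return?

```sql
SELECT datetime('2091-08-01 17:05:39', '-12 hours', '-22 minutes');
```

-12 hours from 2091-08-01 17:05:39 is 2091-08-01 05:05:39.
-22 minutes from 2091-08-01 05:05:39 is 2091-08-01 04:43:39.

2091-08-01 04:43:39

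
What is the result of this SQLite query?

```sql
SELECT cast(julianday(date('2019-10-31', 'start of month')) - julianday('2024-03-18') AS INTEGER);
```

-1630

`start of month` rewinds 2019-10-31 to 2019-10-01.
30 days remain in October 2019 after the 1st (31 − 1).
Full months from November 2019 through February 2024 contribute their day counts.
Then 18 days into March 2024.
Total: 30 + 30 + 31 + 31 + 29 + 31 + 30 + 31 + 30 + 31 + 31 + 30 + 31 + 30 + 31 + 31 + 28 + 31 + 30 + 31 + 30 + 31 + 31 + 30 + 31 + 30 + 31 + 31 + 28 + 31 + 30 + 31 + 30 + 31 + 31 + 30 + 31 + 30 + 31 + 31 + 28 + 31 + 30 + 31 + 30 + 31 + 31 + 30 + 31 + 30 + 31 + 31 + 29 + 18 = 1630.
The subtraction is earlier − later, so the result is −1630 → -1630.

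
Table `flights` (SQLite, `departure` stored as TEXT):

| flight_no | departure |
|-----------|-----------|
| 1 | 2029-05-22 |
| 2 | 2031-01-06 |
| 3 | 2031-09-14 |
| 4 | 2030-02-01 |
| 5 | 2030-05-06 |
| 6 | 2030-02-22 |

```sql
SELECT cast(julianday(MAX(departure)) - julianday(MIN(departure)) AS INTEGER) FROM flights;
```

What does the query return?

MIN = 2029-05-22, MAX = 2031-09-14.
9 days remain in May 2029 after the 22nd (31 − 22).
Full months from June 2029 through August 2031 contribute their day counts.
Then 14 days into September 2031.
Total: 9 + 30 + 31 + 31 + 30 + 31 + 30 + 31 + 31 + 28 + 31 + 30 + 31 + 30 + 31 + 31 + 30 + 31 + 30 + 31 + 31 + 28 + 31 + 30 + 31 + 30 + 31 + 31 + 14 = 845.

845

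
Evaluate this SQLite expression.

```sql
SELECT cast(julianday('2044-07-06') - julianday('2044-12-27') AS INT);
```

-174

25 days remain in July 2044 after the 6th (31 − 6).
August 2044: 31 days.
September 2044: 30 days.
October 2044: 31 days.
November 2044: 30 days.
Then 27 days into December 2044.
Total: 25 + 31 + 30 + 31 + 30 + 27 = 174.
The subtraction is earlier − later, so the result is −174 → -174.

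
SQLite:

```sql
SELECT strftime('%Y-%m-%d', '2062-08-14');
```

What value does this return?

`%Y-%m-%d` extracts the ISO date: 2062-08-14.

2062-08-14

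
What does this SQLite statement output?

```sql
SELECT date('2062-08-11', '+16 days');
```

Advancing 16 more days within August lands on 2062-08-27.

2062-08-27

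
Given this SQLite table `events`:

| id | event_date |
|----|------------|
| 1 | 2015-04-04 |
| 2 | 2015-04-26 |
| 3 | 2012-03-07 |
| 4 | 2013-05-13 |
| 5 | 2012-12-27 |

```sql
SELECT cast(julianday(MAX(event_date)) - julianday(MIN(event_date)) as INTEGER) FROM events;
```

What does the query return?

MIN = 2012-03-07, MAX = 2015-04-26.
24 days remain in March 2012 after the 7th (31 − 7).
Full months from April 2012 through March 2015 contribute their day counts.
Then 26 days into April 2015.
Total: 24 + 30 + 31 + 30 + 31 + 31 + 30 + 31 + 30 + 31 + 31 + 28 + 31 + 30 + 31 + 30 + 31 + 31 + 30 + 31 + 30 + 31 + 31 + 28 + 31 + 30 + 31 + 30 + 31 + 31 + 30 + 31 + 30 + 31 + 31 + 28 + 31 + 26 = 1145.

1145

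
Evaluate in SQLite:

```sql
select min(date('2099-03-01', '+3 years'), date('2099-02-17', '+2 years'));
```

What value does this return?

2101-02-17

date('2099-03-01', '+3 years') → 2102-03-01.
date('2099-02-17', '+2 years') → 2101-02-17.
Earlier of the two is 2101-02-17.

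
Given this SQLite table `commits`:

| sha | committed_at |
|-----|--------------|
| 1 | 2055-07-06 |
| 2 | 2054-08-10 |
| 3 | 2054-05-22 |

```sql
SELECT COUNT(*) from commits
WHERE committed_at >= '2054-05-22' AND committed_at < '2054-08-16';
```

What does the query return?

2

Rows in [2054-05-22, 2054-08-16): 2054-08-10, 2054-05-22 → 2 rows.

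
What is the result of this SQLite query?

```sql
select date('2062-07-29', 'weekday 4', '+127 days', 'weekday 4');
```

`weekday 4` advances to the next Thursday; 2062-07-29 is a Saturday, so it moves forward to 2062-08-03.
Applying '+127 days' to 2062-08-03: counting 127 days forward gives 2062-12-08.
`weekday 4` advances to the next Thursday; 2062-12-08 is a Friday, so it moves forward to 2062-12-14.

2062-12-14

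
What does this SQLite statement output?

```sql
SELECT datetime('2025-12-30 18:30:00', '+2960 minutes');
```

2960 minutes = 49h 20m; +2960 minutes from 2025-12-30 18:30:00 is 2026-01-01 19:50:00 (crosses midnight).

2026-01-01 19:50:00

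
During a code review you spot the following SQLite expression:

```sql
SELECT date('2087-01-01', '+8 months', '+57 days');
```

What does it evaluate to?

2087-10-28

Adding +8 months to 2087-01-01 gives 2087-09-01.
Applying '+57 days' to 2087-09-01: counting 57 days forward gives 2087-10-28.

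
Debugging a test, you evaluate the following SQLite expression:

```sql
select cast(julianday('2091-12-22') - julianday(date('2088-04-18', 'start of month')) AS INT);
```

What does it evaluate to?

1360

`start of month` rewinds 2088-04-18 to 2088-04-01.
29 days remain in April 2088 after the 1st (30 − 1).
Full months from May 2088 through November 2091 contribute their day counts.
Then 22 days into December 2091.
Total: 29 + 31 + 30 + 31 + 31 + 30 + 31 + 30 + 31 + 31 + 28 + 31 + 30 + 31 + 30 + 31 + 31 + 30 + 31 + 30 + 31 + 31 + 28 + 31 + 30 + 31 + 30 + 31 + 31 + 30 + 31 + 30 + 31 + 31 + 28 + 31 + 30 + 31 + 30 + 31 + 31 + 30 + 31 + 30 + 22 = 1360.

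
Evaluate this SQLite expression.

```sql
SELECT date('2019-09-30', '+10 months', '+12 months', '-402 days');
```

Adding +10 months to 2019-09-30 gives 2020-07-30.
Adding +12 months to 2020-07-30 gives 2021-07-30.
Applying '-402 days' to 2021-07-30: counting 402 days back gives 2020-06-23.

2020-06-23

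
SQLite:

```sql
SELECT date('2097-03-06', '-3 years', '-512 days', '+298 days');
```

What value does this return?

Adding -3 years to 2097-03-06 gives 2094-03-06.
Applying '-512 days' to 2094-03-06: counting 512 days back gives 2092-10-10.
Applying '+298 days' to 2092-10-10: counting 298 days forward gives 2093-08-04.

2093-08-04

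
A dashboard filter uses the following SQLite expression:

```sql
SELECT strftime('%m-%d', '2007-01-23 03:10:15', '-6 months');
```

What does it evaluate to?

07-23

First apply '-6 months': 2007-01-23 03:10:15 → 2006-07-23 03:10:15.
`%m-%d` extracts the month-day: 07-23.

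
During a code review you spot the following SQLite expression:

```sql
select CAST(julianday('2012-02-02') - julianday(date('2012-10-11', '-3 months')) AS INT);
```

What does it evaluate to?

-160

Adding -3 months to 2012-10-11 gives 2012-07-11.
27 days remain in February 2012 after the 2nd (29 − 2).
March 2012: 31 days.
April 2012: 30 days.
May 2012: 31 days.
June 2012: 30 days.
Then 11 days into July 2012.
Total: 27 + 31 + 30 + 31 + 30 + 11 = 160.
The subtraction is earlier − later, so the result is −160 → -160.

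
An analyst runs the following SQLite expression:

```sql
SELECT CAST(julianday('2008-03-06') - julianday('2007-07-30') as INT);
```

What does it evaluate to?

1 day remains in July 2007 after the 30th (31 − 30).
Full months from August 2007 through February 2008 contribute their day counts.
Then 6 days into March 2008.
Total: 1 + 31 + 30 + 31 + 30 + 31 + 31 + 29 + 6 = 220.

220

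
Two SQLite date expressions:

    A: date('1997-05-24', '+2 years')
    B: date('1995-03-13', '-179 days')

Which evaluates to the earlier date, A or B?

B

A = 1999-05-24.
B = 1994-09-15.
B is earlier.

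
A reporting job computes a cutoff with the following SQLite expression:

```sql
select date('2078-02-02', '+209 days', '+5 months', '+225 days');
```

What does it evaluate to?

2079-09-12

Applying '+209 days' to 2078-02-02: counting 209 days forward gives 2078-08-30.
Adding +5 months to 2078-08-30 gives 2079-01-30.
Applying '+225 days' to 2079-01-30: counting 225 days forward gives 2079-09-12.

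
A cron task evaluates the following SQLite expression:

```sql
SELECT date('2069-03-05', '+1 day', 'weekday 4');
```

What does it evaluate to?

Advancing 1 more day within March lands on 2069-03-06.
`weekday 4` advances to the next Thursday; 2069-03-06 is a Wednesday, so it moves forward to 2069-03-07.

2069-03-07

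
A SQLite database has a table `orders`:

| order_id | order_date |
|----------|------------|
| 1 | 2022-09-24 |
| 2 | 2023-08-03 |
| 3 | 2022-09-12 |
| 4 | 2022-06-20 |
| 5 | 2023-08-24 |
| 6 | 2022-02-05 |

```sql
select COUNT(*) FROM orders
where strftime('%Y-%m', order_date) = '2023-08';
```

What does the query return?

2

Rows with year-month 2023-08: 2023-08-03, 2023-08-24 → 2.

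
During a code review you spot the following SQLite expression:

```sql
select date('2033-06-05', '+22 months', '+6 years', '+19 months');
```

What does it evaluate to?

Adding +22 months to 2033-06-05 gives 2035-04-05.
Adding +6 years to 2035-04-05 gives 2041-04-05.
Adding +19 months to 2041-04-05 gives 2042-11-05.

2042-11-05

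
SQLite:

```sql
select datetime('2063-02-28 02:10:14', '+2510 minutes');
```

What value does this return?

2510 minutes = 41h 50m; +2510 minutes from 2063-02-28 02:10:14 is 2063-03-01 20:00:14 (crosses midnight).

2063-03-01 20:00:14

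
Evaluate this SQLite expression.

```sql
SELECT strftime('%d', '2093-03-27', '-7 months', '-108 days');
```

First apply '-7 months', '-108 days': 2093-03-27 → 2092-05-11.
`%d` extracts the 2-digit day of month: 11.

11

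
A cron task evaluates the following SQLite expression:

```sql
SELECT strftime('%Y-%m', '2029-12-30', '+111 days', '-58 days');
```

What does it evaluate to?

2030-02

First apply '+111 days', '-58 days': 2029-12-30 → 2030-02-21.
`%Y-%m` extracts the year-month: 2030-02.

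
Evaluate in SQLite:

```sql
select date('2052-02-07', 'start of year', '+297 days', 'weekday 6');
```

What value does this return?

2052-10-26

`start of year` rewinds 2052-02-07 to 2052-01-01.
Applying '+297 days' to 2052-01-01: counting 297 days forward gives 2052-10-24.
`weekday 6` advances to the next Saturday; 2052-10-24 is a Thursday, so it moves forward to 2052-10-26.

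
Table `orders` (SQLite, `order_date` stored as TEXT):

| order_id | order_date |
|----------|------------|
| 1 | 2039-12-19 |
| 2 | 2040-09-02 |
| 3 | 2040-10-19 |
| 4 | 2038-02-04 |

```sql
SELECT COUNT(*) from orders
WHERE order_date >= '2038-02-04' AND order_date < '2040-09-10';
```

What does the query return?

Rows in [2038-02-04, 2040-09-10): 2039-12-19, 2040-09-02, 2038-02-04 → 3 rows.

3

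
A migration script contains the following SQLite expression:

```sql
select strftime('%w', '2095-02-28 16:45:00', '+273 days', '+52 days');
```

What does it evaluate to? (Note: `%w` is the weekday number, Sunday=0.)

First apply '+273 days', '+52 days': 2095-02-28 16:45:00 → 2096-01-19 16:45:00.
2096-01-19 is a Thursday; with Sunday=0 that is 4.

4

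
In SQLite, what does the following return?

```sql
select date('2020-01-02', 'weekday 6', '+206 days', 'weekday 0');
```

`weekday 6` advances to the next Saturday; 2020-01-02 is a Thursday, so it moves forward to 2020-01-04.
Applying '+206 days' to 2020-01-04: counting 206 days forward gives 2020-07-28.
`weekday 0` advances to the next Sunday; 2020-07-28 is a Tuesday, so it moves forward to 2020-08-02.

2020-08-02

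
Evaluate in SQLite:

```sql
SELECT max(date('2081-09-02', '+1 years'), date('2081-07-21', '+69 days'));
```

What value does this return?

date('2081-09-02', '+1 years') → 2082-09-02.
date('2081-07-21', '+69 days') → 2081-09-28.
Later of the two is 2082-09-02.

2082-09-02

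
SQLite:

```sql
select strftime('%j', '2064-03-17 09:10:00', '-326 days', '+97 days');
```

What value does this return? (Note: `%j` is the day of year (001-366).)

213

First apply '-326 days', '+97 days': 2064-03-17 09:10:00 → 2063-08-01 09:10:00.
Day-of-year for 2063-08-01: days since 2063-01-01 inclusive = 213, zero-padded to 213.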